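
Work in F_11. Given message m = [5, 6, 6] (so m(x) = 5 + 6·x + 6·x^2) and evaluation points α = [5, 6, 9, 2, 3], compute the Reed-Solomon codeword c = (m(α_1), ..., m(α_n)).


c = [9, 4, 6, 8, 0]

Message polynomial: m(x) = 5 + 6·x + 6·x^2 (mod 11).
For each evaluation point α_i, compute m(α_i) mod 11:
  α_1 = 5: Horner steps 6 → 3 → 9, so m(5) = 9.
  α_2 = 6: Horner steps 6 → 9 → 4, so m(6) = 4.
  α_3 = 9: Horner steps 6 → 5 → 6, so m(9) = 6.
  α_4 = 2: Horner steps 6 → 7 → 8, so m(2) = 8.
  α_5 = 3: Horner steps 6 → 2 → 0, so m(3) = 0.
Codeword c = [9, 4, 6, 8, 0] ∈ F_11^5.


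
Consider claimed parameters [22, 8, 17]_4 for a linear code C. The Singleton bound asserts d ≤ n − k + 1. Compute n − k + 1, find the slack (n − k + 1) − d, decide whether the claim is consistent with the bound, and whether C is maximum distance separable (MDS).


Singleton RHS = n − k + 1 = 15, slack = -2, bound violated (no such code; not MDS).

Singleton bound: d ≤ n − k + 1.
Here n = 22, k = 8, so n − k + 1 = 15.
Given d = 17, check d ≤ 15: NO.
Slack = (n − k + 1) − d = -2.
The slack is negative: d = 17 exceeds n − k + 1 = 15 by 2, so the Singleton bound is violated and no linear [22, 8, 17]_4 code can exist. In particular it is not MDS (MDS requires d = n − k + 1 exactly).
Description: the claimed parameters are [22, 8, 17]_4; such a code would be impossible (violates the Singleton bound).


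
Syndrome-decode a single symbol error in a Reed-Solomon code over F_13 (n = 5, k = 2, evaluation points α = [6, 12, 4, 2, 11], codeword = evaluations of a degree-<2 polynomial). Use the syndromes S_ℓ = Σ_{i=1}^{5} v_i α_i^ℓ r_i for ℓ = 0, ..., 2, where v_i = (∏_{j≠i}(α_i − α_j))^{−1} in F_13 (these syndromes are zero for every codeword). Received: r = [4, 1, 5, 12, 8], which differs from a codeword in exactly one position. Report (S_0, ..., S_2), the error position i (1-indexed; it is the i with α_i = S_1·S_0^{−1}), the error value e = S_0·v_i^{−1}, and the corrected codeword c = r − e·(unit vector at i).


S = (9, 5, 10), error at position 4, error magnitude e = 6, c = [4, 1, 5, 6, 8].

Step 1: column multipliers v_i = (∏_{j≠i}(α_i − α_j))^{−1} mod 13.
  i = 1 (α = 6): (6−12)(6−4)(6−2)(6−11) = (−6)·2·4·(−5) = 240 ≡ 6, so v_1 = 6^{−1} = 11 (mod 13).
  i = 2 (α = 12): (12−6)(12−4)(12−2)(12−11) = 6·8·10·1 = 480 ≡ 12, so v_2 = 12^{−1} = 12 (mod 13).
  i = 3 (α = 4): (4−6)(4−12)(4−2)(4−11) = (−2)·(−8)·2·(−7) = −224 ≡ 10, so v_3 = 10^{−1} = 4 (mod 13).
  i = 4 (α = 2): (2−6)(2−12)(2−4)(2−11) = (−4)·(−10)·(−2)·(−9) = 720 ≡ 5, so v_4 = 5^{−1} = 8 (mod 13).
  i = 5 (α = 11): (11−6)(11−12)(11−4)(11−2) = 5·(−1)·7·9 = −315 ≡ 10, so v_5 = 10^{−1} = 4 (mod 13).
  v = [11, 12, 4, 8, 4].
Step 2: syndromes of r = [4, 1, 5, 12, 8] (all sums mod 13).
  S_0 = Σ v_i r_i = 11·4 + 12·1 + 4·5 + 8·12 + 4·8 = 204 ≡ 9.
  S_1 = Σ v_i α_i r_i = 11·6·4 + 12·12·1 + 4·4·5 + 8·2·12 + 4·11·8 = 1032 ≡ 5.
  α_i^2 mod 13 = [10, 1, 3, 4, 4].
  S_2 = Σ v_i α_i^2 r_i = 11·10·4 + 12·1·1 + 4·3·5 + 8·4·12 + 4·4·8 = 1024 ≡ 10.
  S = (9, 5, 10) ≠ 0, so r is not a codeword (an error is present).
Step 3: locate the error. For a single error e at position i, S_ℓ = v_i·e·α_i^ℓ, so α_err = S_1/S_0.
  S_0^{−1} = 9^{−1} = 3 (mod 13), so α_err = 5·3 = 15 ≡ 2 = α_4. Error position i = 4.
  Consistency check: S_2/S_1 = 10·8 = 80 ≡ 2 = α_err ✓ (single-error assumption holds).
Step 4: error magnitude e = S_0/v_4 = S_0·∏_{j≠4}(α_4 − α_j) = 9·5 = 45 ≡ 6 (mod 13).
Step 5: correct position 4: c_4 = r_4 − e = 12 − 6 ≡ 6 (mod 13). Hence c = [4, 1, 5, 6, 8].
  Check: interpolating c through the α_i gives m(x) = 7 + 6·x (degree < 2) with m(α_i) = c_i for every i, so c is indeed a codeword.


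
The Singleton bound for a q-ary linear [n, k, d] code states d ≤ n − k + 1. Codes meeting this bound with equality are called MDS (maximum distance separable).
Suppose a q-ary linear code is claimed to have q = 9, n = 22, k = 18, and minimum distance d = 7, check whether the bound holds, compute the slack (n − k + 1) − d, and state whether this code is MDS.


Singleton RHS = n − k + 1 = 5, slack = -2, bound violated (no such code; not MDS).

Singleton bound: d ≤ n − k + 1.
Here n = 22, k = 18, so n − k + 1 = 5.
Given d = 7, check d ≤ 5: NO.
Slack = (n − k + 1) − d = -2.
The slack is negative: d = 7 exceeds n − k + 1 = 5 by 2, so the Singleton bound is violated and no linear [22, 18, 7]_9 code can exist. In particular it is not MDS (MDS requires d = n − k + 1 exactly).
Description: the claimed parameters are [22, 18, 7]_9; such a code would be impossible (violates the Singleton bound).


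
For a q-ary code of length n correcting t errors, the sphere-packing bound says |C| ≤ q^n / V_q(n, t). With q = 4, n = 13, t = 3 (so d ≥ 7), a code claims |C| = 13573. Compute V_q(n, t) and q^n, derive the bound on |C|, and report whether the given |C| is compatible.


V_q(n, t) = 8464, q^n = 67108864, Hamming bound = 7928, |C| = 13573 > bound (violated).

Step 1: Compute V_q(n, t) = Σ_{j=0}^3 C(n, j) (q−1)^j.
  j = 0: C(13,0)·(3)^0 = 1·1 = 1.
  j = 1: C(13,1)·(3)^1 = 13·3 = 39.
  j = 2: C(13,2)·(3)^2 = 78·9 = 702.
  j = 3: C(13,3)·(3)^3 = 286·27 = 7722.
  V_q(n, t) = 1 + 39 + 702 + 7722 = 8464.
Step 2: q^n = 4^13 = 67108864.
Step 3: Hamming bound ⌊q^n / V_q(n,t)⌋ = ⌊67108864/8464⌋ = 7928.
Step 4: Compare |C| = 13573 to 7928: violated.
The claimed |C| lies above the Hamming bound, so no 4-ary code of length 13 with d ≥ 7 can have 13573 codewords.


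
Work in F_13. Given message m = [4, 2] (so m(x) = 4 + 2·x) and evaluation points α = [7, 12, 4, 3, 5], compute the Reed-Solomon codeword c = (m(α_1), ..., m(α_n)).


c = [5, 2, 12, 10, 1]

Message polynomial: m(x) = 4 + 2·x (mod 13).
For each evaluation point α_i, compute m(α_i) mod 13:
  α_1 = 7: Horner steps 2 → 5, so m(7) = 5.
  α_2 = 12: Horner steps 2 → 2, so m(12) = 2.
  α_3 = 4: Horner steps 2 → 12, so m(4) = 12.
  α_4 = 3: Horner steps 2 → 10, so m(3) = 10.
  α_5 = 5: Horner steps 2 → 1, so m(5) = 1.
Codeword c = [5, 2, 12, 10, 1] ∈ F_13^5.


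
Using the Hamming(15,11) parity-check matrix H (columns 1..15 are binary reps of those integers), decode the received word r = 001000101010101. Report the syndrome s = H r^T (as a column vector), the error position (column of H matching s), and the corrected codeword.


s = (0, 1, 0, 0)^T, error position = 4, corrected codeword c = 001100101010101

Compute s = H r^T mod 2 one row at a time:
  s_1 = 0 + 1 + 0 + 1 + 0 + 1 + 0 + 1 = 4 ≡ 0 (mod 2).
  s_2 = 0 + 0 + 0 + 1 + 0 + 1 + 0 + 1 = 3 ≡ 1 (mod 2).
  s_3 = 0 + 1 + 0 + 1 + 0 + 1 + 0 + 1 = 4 ≡ 0 (mod 2).
  s_4 = 0 + 1 + 0 + 1 + 1 + 1 + 1 + 1 = 6 ≡ 0 (mod 2).
s = (0, 1, 0, 0)^T — this equals column 4 of H (binary 0100), so error is at position 4.
Correct: flip bit 4 of r = 001000101010101 to get c = 001100101010101.


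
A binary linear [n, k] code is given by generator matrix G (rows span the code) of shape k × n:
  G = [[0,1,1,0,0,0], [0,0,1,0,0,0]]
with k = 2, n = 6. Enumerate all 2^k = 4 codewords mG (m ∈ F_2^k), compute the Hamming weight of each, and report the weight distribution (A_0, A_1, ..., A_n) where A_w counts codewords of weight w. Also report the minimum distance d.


Weight distribution: A_0 = 1, A_1 = 2, A_2 = 1. Minimum distance d = 1.

Enumerate all 2^2 = 4 messages m ∈ F_2^2.
For each, compute codeword c = mG in F_2^6, then tally its weight.
  m = 00 → c = 000000, weight = 0.
  m = 10 → c = 011000, weight = 2.
  m = 01 → c = 001000, weight = 1.
  m = 11 → c = 010000, weight = 1.
Tally weights:
  weight 0: 1 codewords.
  weight 1: 2 codewords.
  weight 2: 1 codewords.
Minimum distance d = smallest w > 0 with A_w > 0 = 1.
Sanity: Σ A_w = 4 = 2^2 = 4 ✓.


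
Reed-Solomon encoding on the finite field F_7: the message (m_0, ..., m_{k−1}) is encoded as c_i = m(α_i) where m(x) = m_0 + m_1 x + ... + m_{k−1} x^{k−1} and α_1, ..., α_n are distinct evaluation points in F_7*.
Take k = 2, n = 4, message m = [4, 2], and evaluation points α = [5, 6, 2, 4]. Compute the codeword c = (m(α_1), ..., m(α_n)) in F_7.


c = [0, 2, 1, 5]

Message polynomial: m(x) = 4 + 2·x (mod 7).
For each evaluation point α_i, compute m(α_i) mod 7:
  α_1 = 5: Horner steps 2 → 0, so m(5) = 0.
  α_2 = 6: Horner steps 2 → 2, so m(6) = 2.
  α_3 = 2: Horner steps 2 → 1, so m(2) = 1.
  α_4 = 4: Horner steps 2 → 5, so m(4) = 5.
Codeword c = [0, 2, 1, 5] ∈ F_7^4.


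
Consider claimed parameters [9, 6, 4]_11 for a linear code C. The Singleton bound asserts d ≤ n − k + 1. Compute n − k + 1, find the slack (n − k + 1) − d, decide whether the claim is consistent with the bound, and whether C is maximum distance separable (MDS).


Singleton RHS = n − k + 1 = 4, slack = 0, bound satisfied, MDS.

Singleton bound: d ≤ n − k + 1.
Here n = 9, k = 6, so n − k + 1 = 4.
Given d = 4, check d ≤ 4: YES.
Slack = (n − k + 1) − d = 0.
The code is MDS (slack = 0).
Description: the claimed parameters are [9, 6, 4]_11; such a code would be MDS (meets Singleton bound).


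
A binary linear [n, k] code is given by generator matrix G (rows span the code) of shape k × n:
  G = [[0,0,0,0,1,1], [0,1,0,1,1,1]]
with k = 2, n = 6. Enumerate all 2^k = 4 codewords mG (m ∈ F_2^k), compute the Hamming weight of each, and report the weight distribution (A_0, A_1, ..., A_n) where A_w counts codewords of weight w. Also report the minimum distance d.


Weight distribution: A_0 = 1, A_2 = 2, A_4 = 1. Minimum distance d = 2.

Enumerate all 2^2 = 4 messages m ∈ F_2^2.
For each, compute codeword c = mG in F_2^6, then tally its weight.
  m = 00 → c = 000000, weight = 0.
  m = 10 → c = 000011, weight = 2.
  m = 01 → c = 010111, weight = 4.
  m = 11 → c = 010100, weight = 2.
Tally weights:
  weight 0: 1 codewords.
  weight 2: 2 codewords.
  weight 4: 1 codewords.
Minimum distance d = smallest w > 0 with A_w > 0 = 2.
Sanity: Σ A_w = 4 = 2^2 = 4 ✓.


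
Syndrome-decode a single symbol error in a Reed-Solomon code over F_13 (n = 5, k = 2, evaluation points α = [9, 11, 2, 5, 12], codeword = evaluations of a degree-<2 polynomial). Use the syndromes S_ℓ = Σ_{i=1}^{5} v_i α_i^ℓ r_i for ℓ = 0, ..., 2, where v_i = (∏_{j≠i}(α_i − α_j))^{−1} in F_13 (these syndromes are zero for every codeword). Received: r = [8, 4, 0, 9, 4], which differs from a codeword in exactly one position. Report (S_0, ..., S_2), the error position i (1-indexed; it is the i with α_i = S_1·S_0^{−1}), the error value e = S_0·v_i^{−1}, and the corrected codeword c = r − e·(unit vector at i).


S = (9, 8, 10), error at position 2, error magnitude e = 3, c = [8, 1, 0, 9, 4].

Step 1: column multipliers v_i = (∏_{j≠i}(α_i − α_j))^{−1} mod 13.
  i = 1 (α = 9): (9−11)(9−2)(9−5)(9−12) = (−2)·7·4·(−3) = 168 ≡ 12, so v_1 = 12^{−1} = 12 (mod 13).
  i = 2 (α = 11): (11−9)(11−2)(11−5)(11−12) = 2·9·6·(−1) = −108 ≡ 9, so v_2 = 9^{−1} = 3 (mod 13).
  i = 3 (α = 2): (2−9)(2−11)(2−5)(2−12) = (−7)·(−9)·(−3)·(−10) = 1890 ≡ 5, so v_3 = 5^{−1} = 8 (mod 13).
  i = 4 (α = 5): (5−9)(5−11)(5−2)(5−12) = (−4)·(−6)·3·(−7) = −504 ≡ 3, so v_4 = 3^{−1} = 9 (mod 13).
  i = 5 (α = 12): (12−9)(12−11)(12−2)(12−5) = 3·1·10·7 = 210 ≡ 2, so v_5 = 2^{−1} = 7 (mod 13).
  v = [12, 3, 8, 9, 7].
Step 2: syndromes of r = [8, 4, 0, 9, 4] (all sums mod 13).
  S_0 = Σ v_i r_i = 12·8 + 3·4 + 8·0 + 9·9 + 7·4 = 217 ≡ 9.
  S_1 = Σ v_i α_i r_i = 12·9·8 + 3·11·4 + 8·2·0 + 9·5·9 + 7·12·4 = 1737 ≡ 8.
  α_i^2 mod 13 = [3, 4, 4, 12, 1].
  S_2 = Σ v_i α_i^2 r_i = 12·3·8 + 3·4·4 + 8·4·0 + 9·12·9 + 7·1·4 = 1336 ≡ 10.
  S = (9, 8, 10) ≠ 0, so r is not a codeword (an error is present).
Step 3: locate the error. For a single error e at position i, S_ℓ = v_i·e·α_i^ℓ, so α_err = S_1/S_0.
  S_0^{−1} = 9^{−1} = 3 (mod 13), so α_err = 8·3 = 24 ≡ 11 = α_2. Error position i = 2.
  Consistency check: S_2/S_1 = 10·5 = 50 ≡ 11 = α_err ✓ (single-error assumption holds).
Step 4: error magnitude e = S_0/v_2 = S_0·∏_{j≠2}(α_2 − α_j) = 9·9 = 81 ≡ 3 (mod 13).
Step 5: correct position 2: c_2 = r_2 − e = 4 − 3 ≡ 1 (mod 13). Hence c = [8, 1, 0, 9, 4].
  Check: interpolating c through the α_i gives m(x) = 7 + 3·x (degree < 2) with m(α_i) = c_i for every i, so c is indeed a codeword.


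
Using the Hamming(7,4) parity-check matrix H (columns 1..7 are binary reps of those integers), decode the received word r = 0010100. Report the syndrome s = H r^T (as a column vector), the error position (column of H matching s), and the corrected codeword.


s = (1, 1, 0)^T, error position = 6, corrected codeword c = 0010110

Compute s = H r^T mod 2 one row at a time:
  s_1 = 0 + 1 + 0 + 0 = 1 ≡ 1 (mod 2).
  s_2 = 0 + 1 + 0 + 0 = 1 ≡ 1 (mod 2).
  s_3 = 0 + 1 + 1 + 0 = 2 ≡ 0 (mod 2).
s = (1, 1, 0)^T — this equals column 6 of H (binary 110), so error is at position 6.
Correct: flip bit 6 of r = 0010100 to get c = 0010110.


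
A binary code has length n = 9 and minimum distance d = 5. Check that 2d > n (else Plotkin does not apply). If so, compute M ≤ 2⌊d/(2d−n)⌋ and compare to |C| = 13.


Plotkin bound M ≤ 10; given |C| = 13 > bound (violated).

Check applicability: 2d = 10, n = 9.
2d − n = 1 > 0, so Plotkin applies.
Compute d/(2d−n) = 5/1 ≈ 5.0000.
⌊d/(2d−n)⌋ = 5.
Plotkin bound: M ≤ 2·5 = 10.
Given |C| = 13, check: VIOLATED.
This |C| is above the Plotkin bound, so no binary code with n = 9, d = 5 and 13 codewords exists.


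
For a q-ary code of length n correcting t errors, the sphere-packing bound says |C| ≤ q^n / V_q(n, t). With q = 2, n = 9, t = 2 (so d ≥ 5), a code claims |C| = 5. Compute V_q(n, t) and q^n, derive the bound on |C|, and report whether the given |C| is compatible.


V_q(n, t) = 46, q^n = 512, Hamming bound = 11, |C| = 5 ≤ bound (satisfied).

Step 1: Compute V_q(n, t) = Σ_{j=0}^2 C(n, j) (q−1)^j.
  j = 0: C(9,0)·(1)^0 = 1·1 = 1.
  j = 1: C(9,1)·(1)^1 = 9·1 = 9.
  j = 2: C(9,2)·(1)^2 = 36·1 = 36.
  V_q(n, t) = 1 + 9 + 36 = 46.
Step 2: q^n = 2^9 = 512.
Step 3: Hamming bound ⌊q^n / V_q(n,t)⌋ = ⌊512/46⌋ = 11.
Step 4: Compare |C| = 5 to 11: satisfied.
The claimed |C| lies below the Hamming bound.


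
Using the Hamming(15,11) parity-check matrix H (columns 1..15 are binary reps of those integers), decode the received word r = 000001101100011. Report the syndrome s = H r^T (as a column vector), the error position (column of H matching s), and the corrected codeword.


s = (0, 0, 1, 1)^T, error position = 3, corrected codeword c = 001001101100011

Compute s = H r^T mod 2 one row at a time:
  s_1 = 0 + 1 + 1 + 0 + 0 + 0 + 1 + 1 = 4 ≡ 0 (mod 2).
  s_2 = 0 + 0 + 1 + 1 + 0 + 0 + 1 + 1 = 4 ≡ 0 (mod 2).
  s_3 = 0 + 0 + 1 + 1 + 1 + 0 + 1 + 1 = 5 ≡ 1 (mod 2).
  s_4 = 0 + 0 + 0 + 1 + 1 + 0 + 0 + 1 = 3 ≡ 1 (mod 2).
s = (0, 0, 1, 1)^T — this equals column 3 of H (binary 0011), so error is at position 3.
Correct: flip bit 3 of r = 000001101100011 to get c = 001001101100011.


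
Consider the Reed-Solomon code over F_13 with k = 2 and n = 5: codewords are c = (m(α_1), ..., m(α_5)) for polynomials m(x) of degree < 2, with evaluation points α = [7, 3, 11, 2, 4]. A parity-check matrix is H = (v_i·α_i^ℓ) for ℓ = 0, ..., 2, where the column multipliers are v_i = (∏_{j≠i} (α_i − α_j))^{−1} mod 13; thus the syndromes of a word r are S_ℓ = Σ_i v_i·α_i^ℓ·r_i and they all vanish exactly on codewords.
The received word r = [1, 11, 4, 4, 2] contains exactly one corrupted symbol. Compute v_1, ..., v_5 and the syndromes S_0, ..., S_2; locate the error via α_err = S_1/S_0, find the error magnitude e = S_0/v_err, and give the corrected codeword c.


S = (3, 6, 12), error at position 4, error magnitude e = 10, c = [1, 11, 4, 7, 2].

Step 1: column multipliers v_i = (∏_{j≠i}(α_i − α_j))^{−1} mod 13.
  i = 1 (α = 7): (7−3)(7−11)(7−2)(7−4) = 4·(−4)·5·3 = −240 ≡ 7, so v_1 = 7^{−1} = 2 (mod 13).
  i = 2 (α = 3): (3−7)(3−11)(3−2)(3−4) = (−4)·(−8)·1·(−1) = −32 ≡ 7, so v_2 = 7^{−1} = 2 (mod 13).
  i = 3 (α = 11): (11−7)(11−3)(11−2)(11−4) = 4·8·9·7 = 2016 ≡ 1, so v_3 = 1^{−1} = 1 (mod 13).
  i = 4 (α = 2): (2−7)(2−3)(2−11)(2−4) = (−5)·(−1)·(−9)·(−2) = 90 ≡ 12, so v_4 = 12^{−1} = 12 (mod 13).
  i = 5 (α = 4): (4−7)(4−3)(4−11)(4−2) = (−3)·1·(−7)·2 = 42 ≡ 3, so v_5 = 3^{−1} = 9 (mod 13).
  v = [2, 2, 1, 12, 9].
Step 2: syndromes of r = [1, 11, 4, 4, 2] (all sums mod 13).
  S_0 = Σ v_i r_i = 2·1 + 2·11 + 1·4 + 12·4 + 9·2 = 94 ≡ 3.
  S_1 = Σ v_i α_i r_i = 2·7·1 + 2·3·11 + 1·11·4 + 12·2·4 + 9·4·2 = 292 ≡ 6.
  α_i^2 mod 13 = [10, 9, 4, 4, 3].
  S_2 = Σ v_i α_i^2 r_i = 2·10·1 + 2·9·11 + 1·4·4 + 12·4·4 + 9·3·2 = 480 ≡ 12.
  S = (3, 6, 12) ≠ 0, so r is not a codeword (an error is present).
Step 3: locate the error. For a single error e at position i, S_ℓ = v_i·e·α_i^ℓ, so α_err = S_1/S_0.
  S_0^{−1} = 3^{−1} = 9 (mod 13), so α_err = 6·9 = 54 ≡ 2 = α_4. Error position i = 4.
  Consistency check: S_2/S_1 = 12·11 = 132 ≡ 2 = α_err ✓ (single-error assumption holds).
Step 4: error magnitude e = S_0/v_4 = S_0·∏_{j≠4}(α_4 − α_j) = 3·12 = 36 ≡ 10 (mod 13).
Step 5: correct position 4: c_4 = r_4 − e = 4 − 10 ≡ 7 (mod 13). Hence c = [1, 11, 4, 7, 2].
  Check: interpolating c through the α_i gives m(x) = 12 + 4·x (degree < 2) with m(α_i) = c_i for every i, so c is indeed a codeword.


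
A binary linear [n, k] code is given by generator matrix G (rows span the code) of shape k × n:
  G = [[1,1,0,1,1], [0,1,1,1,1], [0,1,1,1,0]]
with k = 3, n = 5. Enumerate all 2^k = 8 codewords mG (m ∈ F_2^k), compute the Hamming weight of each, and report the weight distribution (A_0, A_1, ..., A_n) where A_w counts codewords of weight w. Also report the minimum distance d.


Weight distribution: A_0 = 1, A_1 = 1, A_2 = 1, A_3 = 3, A_4 = 2. Minimum distance d = 1.

Enumerate all 2^3 = 8 messages m ∈ F_2^3.
For each, compute codeword c = mG in F_2^5, then tally its weight.
  m = 000 → c = 00000, weight = 0.
  m = 100 → c = 11011, weight = 4.
  m = 010 → c = 01111, weight = 4.
  m = 110 → c = 10100, weight = 2.
  m = 001 → c = 01110, weight = 3.
  m = 101 → c = 10101, weight = 3.
  m = 011 → c = 00001, weight = 1.
  m = 111 → c = 11010, weight = 3.
Tally weights:
  weight 0: 1 codewords.
  weight 1: 1 codewords.
  weight 2: 1 codewords.
  weight 3: 3 codewords.
  weight 4: 2 codewords.
Minimum distance d = smallest w > 0 with A_w > 0 = 1.
Sanity: Σ A_w = 8 = 2^3 = 8 ✓.


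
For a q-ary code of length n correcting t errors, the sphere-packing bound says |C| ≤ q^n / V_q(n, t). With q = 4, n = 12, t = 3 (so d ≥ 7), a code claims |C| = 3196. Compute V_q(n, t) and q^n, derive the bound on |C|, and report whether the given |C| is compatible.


V_q(n, t) = 6571, q^n = 16777216, Hamming bound = 2553, |C| = 3196 > bound (violated).

Step 1: Compute V_q(n, t) = Σ_{j=0}^3 C(n, j) (q−1)^j.
  j = 0: C(12,0)·(3)^0 = 1·1 = 1.
  j = 1: C(12,1)·(3)^1 = 12·3 = 36.
  j = 2: C(12,2)·(3)^2 = 66·9 = 594.
  j = 3: C(12,3)·(3)^3 = 220·27 = 5940.
  V_q(n, t) = 1 + 36 + 594 + 5940 = 6571.
Step 2: q^n = 4^12 = 16777216.
Step 3: Hamming bound ⌊q^n / V_q(n,t)⌋ = ⌊16777216/6571⌋ = 2553.
Step 4: Compare |C| = 3196 to 2553: violated.
The claimed |C| lies above the Hamming bound, so no 4-ary code of length 12 with d ≥ 7 can have 3196 codewords.


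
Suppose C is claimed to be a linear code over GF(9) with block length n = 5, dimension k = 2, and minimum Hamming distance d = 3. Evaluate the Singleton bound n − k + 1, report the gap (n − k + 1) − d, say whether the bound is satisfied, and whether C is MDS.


Singleton RHS = n − k + 1 = 4, slack = 1, bound satisfied, not MDS.

Singleton bound: d ≤ n − k + 1.
Here n = 5, k = 2, so n − k + 1 = 4.
Given d = 3, check d ≤ 4: YES.
Slack = (n − k + 1) − d = 1.
The code is NOT MDS (slack = 1 > 0).
Description: the claimed parameters are [5, 2, 3]_9; such a code would be non-MDS.


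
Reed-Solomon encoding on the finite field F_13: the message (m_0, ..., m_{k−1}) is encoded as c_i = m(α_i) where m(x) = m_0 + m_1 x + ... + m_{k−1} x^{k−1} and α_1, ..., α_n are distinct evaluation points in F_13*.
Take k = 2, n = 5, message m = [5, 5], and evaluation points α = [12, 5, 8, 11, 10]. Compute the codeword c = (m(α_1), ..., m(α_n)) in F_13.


c = [0, 4, 6, 8, 3]

Message polynomial: m(x) = 5 + 5·x (mod 13).
For each evaluation point α_i, compute m(α_i) mod 13:
  α_1 = 12: Horner steps 5 → 0, so m(12) = 0.
  α_2 = 5: Horner steps 5 → 4, so m(5) = 4.
  α_3 = 8: Horner steps 5 → 6, so m(8) = 6.
  α_4 = 11: Horner steps 5 → 8, so m(11) = 8.
  α_5 = 10: Horner steps 5 → 3, so m(10) = 3.
Codeword c = [0, 4, 6, 8, 3] ∈ F_13^5.


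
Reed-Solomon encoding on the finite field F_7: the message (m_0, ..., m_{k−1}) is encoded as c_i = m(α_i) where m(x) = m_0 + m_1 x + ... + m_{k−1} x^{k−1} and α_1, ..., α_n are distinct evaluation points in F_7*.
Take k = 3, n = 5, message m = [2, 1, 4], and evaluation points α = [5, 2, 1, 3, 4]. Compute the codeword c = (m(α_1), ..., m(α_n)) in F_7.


c = [2, 6, 0, 6, 0]

Message polynomial: m(x) = 2 + 1·x + 4·x^2 (mod 7).
For each evaluation point α_i, compute m(α_i) mod 7:
  α_1 = 5: Horner steps 4 → 0 → 2, so m(5) = 2.
  α_2 = 2: Horner steps 4 → 2 → 6, so m(2) = 6.
  α_3 = 1: Horner steps 4 → 5 → 0, so m(1) = 0.
  α_4 = 3: Horner steps 4 → 6 → 6, so m(3) = 6.
  α_5 = 4: Horner steps 4 → 3 → 0, so m(4) = 0.
Codeword c = [2, 6, 0, 6, 0] ∈ F_7^5.


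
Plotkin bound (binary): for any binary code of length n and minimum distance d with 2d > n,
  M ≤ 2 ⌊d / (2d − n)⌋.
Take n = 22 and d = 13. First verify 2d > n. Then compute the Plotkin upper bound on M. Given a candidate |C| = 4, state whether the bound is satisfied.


Plotkin bound M ≤ 6; given |C| = 4 ≤ bound (satisfied).

Check applicability: 2d = 26, n = 22.
2d − n = 4 > 0, so Plotkin applies.
Compute d/(2d−n) = 13/4 ≈ 3.2500.
⌊d/(2d−n)⌋ = 3.
Plotkin bound: M ≤ 2·3 = 6.
Given |C| = 4, check: satisfied.
This |C| is below the Plotkin bound.


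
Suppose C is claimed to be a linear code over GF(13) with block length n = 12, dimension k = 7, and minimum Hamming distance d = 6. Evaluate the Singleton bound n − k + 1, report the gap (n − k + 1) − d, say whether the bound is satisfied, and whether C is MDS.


Singleton RHS = n − k + 1 = 6, slack = 0, bound satisfied, MDS.

Singleton bound: d ≤ n − k + 1.
Here n = 12, k = 7, so n − k + 1 = 6.
Given d = 6, check d ≤ 6: YES.
Slack = (n − k + 1) − d = 0.
The code is MDS (slack = 0).
Description: the claimed parameters are [12, 7, 6]_13; such a code would be MDS (meets Singleton bound).


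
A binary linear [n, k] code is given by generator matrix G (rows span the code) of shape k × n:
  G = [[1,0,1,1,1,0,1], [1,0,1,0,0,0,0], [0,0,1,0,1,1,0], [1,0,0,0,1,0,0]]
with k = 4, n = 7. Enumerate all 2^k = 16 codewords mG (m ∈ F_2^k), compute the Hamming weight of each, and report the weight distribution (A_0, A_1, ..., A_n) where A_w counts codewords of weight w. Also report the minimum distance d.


Weight distribution: A_0 = 1, A_1 = 1, A_2 = 3, A_3 = 6, A_4 = 3, A_5 = 1, A_6 = 1. Minimum distance d = 1.

Enumerate all 2^4 = 16 messages m ∈ F_2^4.
For each, compute codeword c = mG in F_2^7, then tally its weight.
  m = 0000 → c = 0000000, weight = 0.
  m = 1000 → c = 1011101, weight = 5.
  m = 0100 → c = 1010000, weight = 2.
  m = 1100 → c = 0001101, weight = 3.
  m = 0010 → c = 0010110, weight = 3.
  m = 1010 → c = 1001011, weight = 4.
  m = 0110 → c = 1000110, weight = 3.
  m = 1110 → c = 0011011, weight = 4.
  m = 0001 → c = 1000100, weight = 2.
  m = 1001 → c = 0011001, weight = 3.
  m = 0101 → c = 0010100, weight = 2.
  m = 1101 → c = 1001001, weight = 3.
  m = 0011 → c = 1010010, weight = 3.
  m = 1011 → c = 0001111, weight = 4.
  m = 0111 → c = 0000010, weight = 1.
  m = 1111 → c = 1011111, weight = 6.
Tally weights:
  weight 0: 1 codewords.
  weight 1: 1 codewords.
  weight 2: 3 codewords.
  weight 3: 6 codewords.
  weight 4: 3 codewords.
  weight 5: 1 codewords.
  weight 6: 1 codewords.
Minimum distance d = smallest w > 0 with A_w > 0 = 1.
Sanity: Σ A_w = 16 = 2^4 = 16 ✓.


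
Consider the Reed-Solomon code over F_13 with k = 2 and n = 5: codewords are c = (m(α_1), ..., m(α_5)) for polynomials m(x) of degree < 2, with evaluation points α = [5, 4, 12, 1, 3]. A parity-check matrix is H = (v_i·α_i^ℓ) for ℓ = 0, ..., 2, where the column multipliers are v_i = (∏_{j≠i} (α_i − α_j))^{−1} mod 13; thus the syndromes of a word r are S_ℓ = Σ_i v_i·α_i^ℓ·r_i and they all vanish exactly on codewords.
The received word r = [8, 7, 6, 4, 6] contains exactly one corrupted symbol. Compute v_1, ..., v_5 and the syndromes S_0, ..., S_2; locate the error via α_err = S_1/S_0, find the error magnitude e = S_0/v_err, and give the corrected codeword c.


S = (5, 8, 5), error at position 3, error magnitude e = 4, c = [8, 7, 2, 4, 6].

Step 1: column multipliers v_i = (∏_{j≠i}(α_i − α_j))^{−1} mod 13.
  i = 1 (α = 5): (5−4)(5−12)(5−1)(5−3) = 1·(−7)·4·2 = −56 ≡ 9, so v_1 = 9^{−1} = 3 (mod 13).
  i = 2 (α = 4): (4−5)(4−12)(4−1)(4−3) = (−1)·(−8)·3·1 = 24 ≡ 11, so v_2 = 11^{−1} = 6 (mod 13).
  i = 3 (α = 12): (12−5)(12−4)(12−1)(12−3) = 7·8·11·9 = 5544 ≡ 6, so v_3 = 6^{−1} = 11 (mod 13).
  i = 4 (α = 1): (1−5)(1−4)(1−12)(1−3) = (−4)·(−3)·(−11)·(−2) = 264 ≡ 4, so v_4 = 4^{−1} = 10 (mod 13).
  i = 5 (α = 3): (3−5)(3−4)(3−12)(3−1) = (−2)·(−1)·(−9)·2 = −36 ≡ 3, so v_5 = 3^{−1} = 9 (mod 13).
  v = [3, 6, 11, 10, 9].
Step 2: syndromes of r = [8, 7, 6, 4, 6] (all sums mod 13).
  S_0 = Σ v_i r_i = 3·8 + 6·7 + 11·6 + 10·4 + 9·6 = 226 ≡ 5.
  S_1 = Σ v_i α_i r_i = 3·5·8 + 6·4·7 + 11·12·6 + 10·1·4 + 9·3·6 = 1282 ≡ 8.
  α_i^2 mod 13 = [12, 3, 1, 1, 9].
  S_2 = Σ v_i α_i^2 r_i = 3·12·8 + 6·3·7 + 11·1·6 + 10·1·4 + 9·9·6 = 1006 ≡ 5.
  S = (5, 8, 5) ≠ 0, so r is not a codeword (an error is present).
Step 3: locate the error. For a single error e at position i, S_ℓ = v_i·e·α_i^ℓ, so α_err = S_1/S_0.
  S_0^{−1} = 5^{−1} = 8 (mod 13), so α_err = 8·8 = 64 ≡ 12 = α_3. Error position i = 3.
  Consistency check: S_2/S_1 = 5·5 = 25 ≡ 12 = α_err ✓ (single-error assumption holds).
Step 4: error magnitude e = S_0/v_3 = S_0·∏_{j≠3}(α_3 − α_j) = 5·6 = 30 ≡ 4 (mod 13).
Step 5: correct position 3: c_3 = r_3 − e = 6 − 4 ≡ 2 (mod 13). Hence c = [8, 7, 2, 4, 6].
  Check: interpolating c through the α_i gives m(x) = 3 + 1·x (degree < 2) with m(α_i) = c_i for every i, so c is indeed a codeword.


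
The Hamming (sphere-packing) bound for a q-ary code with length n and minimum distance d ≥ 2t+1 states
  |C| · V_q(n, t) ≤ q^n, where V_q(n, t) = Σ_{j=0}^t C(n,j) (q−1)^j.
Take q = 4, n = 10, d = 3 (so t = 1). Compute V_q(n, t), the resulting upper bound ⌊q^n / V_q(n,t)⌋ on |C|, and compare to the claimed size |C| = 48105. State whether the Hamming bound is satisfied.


V_q(n, t) = 31, q^n = 1048576, Hamming bound = 33825, |C| = 48105 > bound (violated).

Step 1: Compute V_q(n, t) = Σ_{j=0}^1 C(n, j) (q−1)^j.
  j = 0: C(10,0)·(3)^0 = 1·1 = 1.
  j = 1: C(10,1)·(3)^1 = 10·3 = 30.
  V_q(n, t) = 1 + 30 = 31.
Step 2: q^n = 4^10 = 1048576.
Step 3: Hamming bound ⌊q^n / V_q(n,t)⌋ = ⌊1048576/31⌋ = 33825.
Step 4: Compare |C| = 48105 to 33825: violated.
The claimed |C| lies above the Hamming bound, so no 4-ary code of length 10 with d ≥ 3 can have 48105 codewords.


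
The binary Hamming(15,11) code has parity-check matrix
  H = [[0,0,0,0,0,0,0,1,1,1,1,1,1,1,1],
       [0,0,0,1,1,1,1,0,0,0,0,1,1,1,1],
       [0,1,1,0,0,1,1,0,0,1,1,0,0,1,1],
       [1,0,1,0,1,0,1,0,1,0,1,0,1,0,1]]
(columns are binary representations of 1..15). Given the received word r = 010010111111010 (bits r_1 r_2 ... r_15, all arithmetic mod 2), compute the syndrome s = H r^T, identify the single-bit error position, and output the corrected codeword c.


s = (0, 0, 1, 0)^T, error position = 2, corrected codeword c = 000010111111010

Compute s = H r^T mod 2 one row at a time:
  s_1 = 1 + 1 + 1 + 1 + 1 + 0 + 1 + 0 = 6 ≡ 0 (mod 2).
  s_2 = 0 + 1 + 0 + 1 + 1 + 0 + 1 + 0 = 4 ≡ 0 (mod 2).
  s_3 = 1 + 0 + 0 + 1 + 1 + 1 + 1 + 0 = 5 ≡ 1 (mod 2).
  s_4 = 0 + 0 + 1 + 1 + 1 + 1 + 0 + 0 = 4 ≡ 0 (mod 2).
s = (0, 0, 1, 0)^T — this equals column 2 of H (binary 0010), so error is at position 2.
Correct: flip bit 2 of r = 010010111111010 to get c = 000010111111010.


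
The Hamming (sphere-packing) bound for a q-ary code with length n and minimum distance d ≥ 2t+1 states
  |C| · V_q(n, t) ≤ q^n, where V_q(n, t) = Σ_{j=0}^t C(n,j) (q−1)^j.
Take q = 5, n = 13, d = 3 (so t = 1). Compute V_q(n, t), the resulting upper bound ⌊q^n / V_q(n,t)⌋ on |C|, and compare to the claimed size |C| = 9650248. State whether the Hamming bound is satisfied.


V_q(n, t) = 53, q^n = 1220703125, Hamming bound = 23032134, |C| = 9650248 ≤ bound (satisfied).

Step 1: Compute V_q(n, t) = Σ_{j=0}^1 C(n, j) (q−1)^j.
  j = 0: C(13,0)·(4)^0 = 1·1 = 1.
  j = 1: C(13,1)·(4)^1 = 13·4 = 52.
  V_q(n, t) = 1 + 52 = 53.
Step 2: q^n = 5^13 = 1220703125.
Step 3: Hamming bound ⌊q^n / V_q(n,t)⌋ = ⌊1220703125/53⌋ = 23032134.
Step 4: Compare |C| = 9650248 to 23032134: satisfied.
The claimed |C| lies below the Hamming bound.


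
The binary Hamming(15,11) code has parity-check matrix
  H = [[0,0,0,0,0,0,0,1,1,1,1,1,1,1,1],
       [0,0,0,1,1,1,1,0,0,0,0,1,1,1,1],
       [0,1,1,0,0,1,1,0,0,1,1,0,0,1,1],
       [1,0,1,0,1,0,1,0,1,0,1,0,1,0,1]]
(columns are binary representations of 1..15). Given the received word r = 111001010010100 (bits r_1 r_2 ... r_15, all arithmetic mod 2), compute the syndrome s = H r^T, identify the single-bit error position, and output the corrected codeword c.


s = (1, 0, 0, 0)^T, error position = 8, corrected codeword c = 111001000010100

Compute s = H r^T mod 2 one row at a time:
  s_1 = 1 + 0 + 0 + 1 + 0 + 1 + 0 + 0 = 3 ≡ 1 (mod 2).
  s_2 = 0 + 0 + 1 + 0 + 0 + 1 + 0 + 0 = 2 ≡ 0 (mod 2).
  s_3 = 1 + 1 + 1 + 0 + 0 + 1 + 0 + 0 = 4 ≡ 0 (mod 2).
  s_4 = 1 + 1 + 0 + 0 + 0 + 1 + 1 + 0 = 4 ≡ 0 (mod 2).
s = (1, 0, 0, 0)^T — this equals column 8 of H (binary 1000), so error is at position 8.
Correct: flip bit 8 of r = 111001010010100 to get c = 111001000010100.


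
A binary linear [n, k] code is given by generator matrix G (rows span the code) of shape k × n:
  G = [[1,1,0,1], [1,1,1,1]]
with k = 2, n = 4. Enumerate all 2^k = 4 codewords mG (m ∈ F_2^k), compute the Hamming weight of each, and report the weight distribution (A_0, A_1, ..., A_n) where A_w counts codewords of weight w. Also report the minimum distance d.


Weight distribution: A_0 = 1, A_1 = 1, A_3 = 1, A_4 = 1. Minimum distance d = 1.

Enumerate all 2^2 = 4 messages m ∈ F_2^2.
For each, compute codeword c = mG in F_2^4, then tally its weight.
  m = 00 → c = 0000, weight = 0.
  m = 10 → c = 1101, weight = 3.
  m = 01 → c = 1111, weight = 4.
  m = 11 → c = 0010, weight = 1.
Tally weights:
  weight 0: 1 codewords.
  weight 1: 1 codewords.
  weight 3: 1 codewords.
  weight 4: 1 codewords.
Minimum distance d = smallest w > 0 with A_w > 0 = 1.
Sanity: Σ A_w = 4 = 2^2 = 4 ✓.


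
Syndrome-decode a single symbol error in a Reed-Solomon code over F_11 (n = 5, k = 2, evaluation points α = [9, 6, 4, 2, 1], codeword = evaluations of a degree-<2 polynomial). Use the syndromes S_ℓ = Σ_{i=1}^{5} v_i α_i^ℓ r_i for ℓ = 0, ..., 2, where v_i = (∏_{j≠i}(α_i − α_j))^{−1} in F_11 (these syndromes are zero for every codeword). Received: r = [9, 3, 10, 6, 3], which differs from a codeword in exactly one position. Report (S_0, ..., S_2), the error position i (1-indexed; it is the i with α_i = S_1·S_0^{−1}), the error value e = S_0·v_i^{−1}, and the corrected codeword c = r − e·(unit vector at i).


S = (1, 1, 1), error at position 5, error magnitude e = 10, c = [9, 3, 10, 6, 4].

Step 1: column multipliers v_i = (∏_{j≠i}(α_i − α_j))^{−1} mod 11.
  i = 1 (α = 9): (9−6)(9−4)(9−2)(9−1) = 3·5·7·8 = 840 ≡ 4, so v_1 = 4^{−1} = 3 (mod 11).
  i = 2 (α = 6): (6−9)(6−4)(6−2)(6−1) = (−3)·2·4·5 = −120 ≡ 1, so v_2 = 1^{−1} = 1 (mod 11).
  i = 3 (α = 4): (4−9)(4−6)(4−2)(4−1) = (−5)·(−2)·2·3 = 60 ≡ 5, so v_3 = 5^{−1} = 9 (mod 11).
  i = 4 (α = 2): (2−9)(2−6)(2−4)(2−1) = (−7)·(−4)·(−2)·1 = −56 ≡ 10, so v_4 = 10^{−1} = 10 (mod 11).
  i = 5 (α = 1): (1−9)(1−6)(1−4)(1−2) = (−8)·(−5)·(−3)·(−1) = 120 ≡ 10, so v_5 = 10^{−1} = 10 (mod 11).
  v = [3, 1, 9, 10, 10].
Step 2: syndromes of r = [9, 3, 10, 6, 3] (all sums mod 11).
  S_0 = Σ v_i r_i = 3·9 + 1·3 + 9·10 + 10·6 + 10·3 = 210 ≡ 1.
  S_1 = Σ v_i α_i r_i = 3·9·9 + 1·6·3 + 9·4·10 + 10·2·6 + 10·1·3 = 771 ≡ 1.
  α_i^2 mod 11 = [4, 3, 5, 4, 1].
  S_2 = Σ v_i α_i^2 r_i = 3·4·9 + 1·3·3 + 9·5·10 + 10·4·6 + 10·1·3 = 837 ≡ 1.
  S = (1, 1, 1) ≠ 0, so r is not a codeword (an error is present).
Step 3: locate the error. For a single error e at position i, S_ℓ = v_i·e·α_i^ℓ, so α_err = S_1/S_0.
  S_0^{−1} = 1^{−1} = 1 (mod 11), so α_err = 1·1 = 1 ≡ 1 = α_5. Error position i = 5.
  Consistency check: S_2/S_1 = 1·1 = 1 ≡ 1 = α_err ✓ (single-error assumption holds).
Step 4: error magnitude e = S_0/v_5 = S_0·∏_{j≠5}(α_5 − α_j) = 1·10 = 10 ≡ 10 (mod 11).
Step 5: correct position 5: c_5 = r_5 − e = 3 − 10 ≡ 4 (mod 11). Hence c = [9, 3, 10, 6, 4].
  Check: interpolating c through the α_i gives m(x) = 2 + 2·x (degree < 2) with m(α_i) = c_i for every i, so c is indeed a codeword.


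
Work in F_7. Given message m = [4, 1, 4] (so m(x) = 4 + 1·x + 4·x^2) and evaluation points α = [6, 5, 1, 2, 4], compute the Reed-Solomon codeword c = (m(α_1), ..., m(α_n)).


c = [0, 4, 2, 1, 2]

Message polynomial: m(x) = 4 + 1·x + 4·x^2 (mod 7).
For each evaluation point α_i, compute m(α_i) mod 7:
  α_1 = 6: Horner steps 4 → 4 → 0, so m(6) = 0.
  α_2 = 5: Horner steps 4 → 0 → 4, so m(5) = 4.
  α_3 = 1: Horner steps 4 → 5 → 2, so m(1) = 2.
  α_4 = 2: Horner steps 4 → 2 → 1, so m(2) = 1.
  α_5 = 4: Horner steps 4 → 3 → 2, so m(4) = 2.
Codeword c = [0, 4, 2, 1, 2] ∈ F_7^5.


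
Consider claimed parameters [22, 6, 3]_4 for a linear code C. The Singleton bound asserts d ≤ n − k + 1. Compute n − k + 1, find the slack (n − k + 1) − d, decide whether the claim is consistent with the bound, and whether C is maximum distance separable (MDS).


Singleton RHS = n − k + 1 = 17, slack = 14, bound satisfied, not MDS.

Singleton bound: d ≤ n − k + 1.
Here n = 22, k = 6, so n − k + 1 = 17.
Given d = 3, check d ≤ 17: YES.
Slack = (n − k + 1) − d = 14.
The code is NOT MDS (slack = 14 > 0).
Description: the claimed parameters are [22, 6, 3]_4; such a code would be non-MDS.


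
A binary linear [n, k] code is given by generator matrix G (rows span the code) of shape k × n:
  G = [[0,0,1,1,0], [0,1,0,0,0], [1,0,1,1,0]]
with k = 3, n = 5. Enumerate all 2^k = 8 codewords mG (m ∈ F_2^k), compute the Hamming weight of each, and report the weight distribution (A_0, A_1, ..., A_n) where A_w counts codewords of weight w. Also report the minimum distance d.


Weight distribution: A_0 = 1, A_1 = 2, A_2 = 2, A_3 = 2, A_4 = 1. Minimum distance d = 1.

Enumerate all 2^3 = 8 messages m ∈ F_2^3.
For each, compute codeword c = mG in F_2^5, then tally its weight.
  m = 000 → c = 00000, weight = 0.
  m = 100 → c = 00110, weight = 2.
  m = 010 → c = 01000, weight = 1.
  m = 110 → c = 01110, weight = 3.
  m = 001 → c = 10110, weight = 3.
  m = 101 → c = 10000, weight = 1.
  m = 011 → c = 11110, weight = 4.
  m = 111 → c = 11000, weight = 2.
Tally weights:
  weight 0: 1 codewords.
  weight 1: 2 codewords.
  weight 2: 2 codewords.
  weight 3: 2 codewords.
  weight 4: 1 codewords.
Minimum distance d = smallest w > 0 with A_w > 0 = 1.
Sanity: Σ A_w = 8 = 2^3 = 8 ✓.


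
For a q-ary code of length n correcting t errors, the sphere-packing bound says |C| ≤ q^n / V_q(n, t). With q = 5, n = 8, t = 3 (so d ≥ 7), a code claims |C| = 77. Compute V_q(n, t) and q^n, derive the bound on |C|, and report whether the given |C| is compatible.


V_q(n, t) = 4065, q^n = 390625, Hamming bound = 96, |C| = 77 ≤ bound (satisfied).

Step 1: Compute V_q(n, t) = Σ_{j=0}^3 C(n, j) (q−1)^j.
  j = 0: C(8,0)·(4)^0 = 1·1 = 1.
  j = 1: C(8,1)·(4)^1 = 8·4 = 32.
  j = 2: C(8,2)·(4)^2 = 28·16 = 448.
  j = 3: C(8,3)·(4)^3 = 56·64 = 3584.
  V_q(n, t) = 1 + 32 + 448 + 3584 = 4065.
Step 2: q^n = 5^8 = 390625.
Step 3: Hamming bound ⌊q^n / V_q(n,t)⌋ = ⌊390625/4065⌋ = 96.
Step 4: Compare |C| = 77 to 96: satisfied.
The claimed |C| lies below the Hamming bound.


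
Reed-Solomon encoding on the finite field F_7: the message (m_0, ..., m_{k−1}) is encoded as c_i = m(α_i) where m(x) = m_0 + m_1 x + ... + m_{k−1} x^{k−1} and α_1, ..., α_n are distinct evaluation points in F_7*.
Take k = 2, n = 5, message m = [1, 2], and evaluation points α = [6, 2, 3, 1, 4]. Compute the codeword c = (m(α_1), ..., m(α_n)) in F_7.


c = [6, 5, 0, 3, 2]

Message polynomial: m(x) = 1 + 2·x (mod 7).
For each evaluation point α_i, compute m(α_i) mod 7:
  α_1 = 6: Horner steps 2 → 6, so m(6) = 6.
  α_2 = 2: Horner steps 2 → 5, so m(2) = 5.
  α_3 = 3: Horner steps 2 → 0, so m(3) = 0.
  α_4 = 1: Horner steps 2 → 3, so m(1) = 3.
  α_5 = 4: Horner steps 2 → 2, so m(4) = 2.
Codeword c = [6, 5, 0, 3, 2] ∈ F_7^5.


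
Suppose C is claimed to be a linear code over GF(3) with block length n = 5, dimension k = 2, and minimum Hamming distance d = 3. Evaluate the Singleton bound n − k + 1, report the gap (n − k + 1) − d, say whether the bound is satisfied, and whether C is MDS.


Singleton RHS = n − k + 1 = 4, slack = 1, bound satisfied, not MDS.

Singleton bound: d ≤ n − k + 1.
Here n = 5, k = 2, so n − k + 1 = 4.
Given d = 3, check d ≤ 4: YES.
Slack = (n − k + 1) − d = 1.
The code is NOT MDS (slack = 1 > 0).
Description: the claimed parameters are [5, 2, 3]_3; such a code would be non-MDS.


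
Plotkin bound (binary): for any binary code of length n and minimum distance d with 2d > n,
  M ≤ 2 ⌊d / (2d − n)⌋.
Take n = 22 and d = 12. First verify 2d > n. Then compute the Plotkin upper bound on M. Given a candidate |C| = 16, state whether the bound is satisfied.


Plotkin bound M ≤ 12; given |C| = 16 > bound (violated).

Check applicability: 2d = 24, n = 22.
2d − n = 2 > 0, so Plotkin applies.
Compute d/(2d−n) = 12/2 ≈ 6.0000.
⌊d/(2d−n)⌋ = 6.
Plotkin bound: M ≤ 2·6 = 12.
Given |C| = 16, check: VIOLATED.
This |C| is above the Plotkin bound, so no binary code with n = 22, d = 12 and 16 codewords exists.


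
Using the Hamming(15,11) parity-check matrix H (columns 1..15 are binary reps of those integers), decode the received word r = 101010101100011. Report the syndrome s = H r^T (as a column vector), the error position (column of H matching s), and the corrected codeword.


s = (0, 0, 1, 0)^T, error position = 2, corrected codeword c = 111010101100011

Compute s = H r^T mod 2 one row at a time:
  s_1 = 0 + 1 + 1 + 0 + 0 + 0 + 1 + 1 = 4 ≡ 0 (mod 2).
  s_2 = 0 + 1 + 0 + 1 + 0 + 0 + 1 + 1 = 4 ≡ 0 (mod 2).
  s_3 = 0 + 1 + 0 + 1 + 1 + 0 + 1 + 1 = 5 ≡ 1 (mod 2).
  s_4 = 1 + 1 + 1 + 1 + 1 + 0 + 0 + 1 = 6 ≡ 0 (mod 2).
s = (0, 0, 1, 0)^T — this equals column 2 of H (binary 0010), so error is at position 2.
Correct: flip bit 2 of r = 101010101100011 to get c = 111010101100011.
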